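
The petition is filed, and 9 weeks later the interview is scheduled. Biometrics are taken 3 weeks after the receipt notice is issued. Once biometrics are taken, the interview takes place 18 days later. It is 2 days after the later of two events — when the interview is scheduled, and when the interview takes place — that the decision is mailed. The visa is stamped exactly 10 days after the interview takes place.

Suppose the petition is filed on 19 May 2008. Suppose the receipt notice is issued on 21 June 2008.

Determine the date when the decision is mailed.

The petition is filed: May 19, 2008.
The interview is scheduled: May 19, 2008 + 9 weeks = Jul 21, 2008.
The receipt notice is issued: Jun 21, 2008.
Biometrics are taken: Jun 21, 2008 + 3 weeks = Jul 12, 2008.
The interview takes place: Jul 12, 2008 + 18 days = Jul 30, 2008.
Both prerequisites met — the interview is scheduled (Jul 21, 2008), the interview takes place (Jul 30, 2008); the later is Jul 30, 2008.
The decision is mailed: Jul 30, 2008 + 2 days = Aug 1, 2008.

1 August 2008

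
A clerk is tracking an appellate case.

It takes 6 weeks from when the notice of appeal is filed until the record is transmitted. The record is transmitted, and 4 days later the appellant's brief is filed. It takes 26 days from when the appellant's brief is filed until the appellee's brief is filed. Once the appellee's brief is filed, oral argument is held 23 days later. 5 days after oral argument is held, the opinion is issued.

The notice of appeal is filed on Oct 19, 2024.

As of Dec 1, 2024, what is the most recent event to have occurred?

The record is transmitted

The notice of appeal is filed: Oct 19, 2024.
The record is transmitted: Oct 19, 2024 + 6 weeks = Nov 30, 2024.
The appellant's brief is filed: Nov 30, 2024 + 4 days = Dec 4, 2024.
The appellee's brief is filed: Dec 4, 2024 + 26 days = Dec 30, 2024.
Oral argument is held: Dec 30, 2024 + 23 days = Jan 22, 2025.
The opinion is issued: Jan 22, 2025 + 5 days = Jan 27, 2025.
Dec 1, 2024 falls between when the record is transmitted (Nov 30, 2024) and when the appellant's brief is filed (Dec 4, 2024).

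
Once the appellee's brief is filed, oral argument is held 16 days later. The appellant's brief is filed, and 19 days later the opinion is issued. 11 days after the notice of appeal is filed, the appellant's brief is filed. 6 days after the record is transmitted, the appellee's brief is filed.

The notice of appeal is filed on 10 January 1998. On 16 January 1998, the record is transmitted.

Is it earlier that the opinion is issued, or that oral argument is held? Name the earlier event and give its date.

The notice of appeal is filed: Jan 10, 1998.
The appellant's brief is filed: Jan 10, 1998 + 11 days = Jan 21, 1998.
The opinion is issued: Jan 21, 1998 + 19 days = Feb 9, 1998.
The record is transmitted: Jan 16, 1998.
The appellee's brief is filed: Jan 16, 1998 + 6 days = Jan 22, 1998.
Oral argument is held: Jan 22, 1998 + 16 days = Feb 7, 1998.
Comparing: the opinion is issued on Feb 9, 1998 vs oral argument is held on Feb 7, 1998. Earlier: oral argument is held.

Oral argument is held — 7 February 1998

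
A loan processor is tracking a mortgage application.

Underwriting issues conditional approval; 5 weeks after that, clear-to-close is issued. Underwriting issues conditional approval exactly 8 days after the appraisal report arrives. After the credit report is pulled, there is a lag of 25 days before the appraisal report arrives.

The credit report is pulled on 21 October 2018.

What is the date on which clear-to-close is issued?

28 December 2018

The credit report is pulled: Oct 21, 2018.
The appraisal report arrives: Oct 21, 2018 + 25 days = Nov 15, 2018.
Underwriting issues conditional approval: Nov 15, 2018 + 8 days = Nov 23, 2018.
Clear-to-close is issued: Nov 23, 2018 + 5 weeks = Dec 28, 2018.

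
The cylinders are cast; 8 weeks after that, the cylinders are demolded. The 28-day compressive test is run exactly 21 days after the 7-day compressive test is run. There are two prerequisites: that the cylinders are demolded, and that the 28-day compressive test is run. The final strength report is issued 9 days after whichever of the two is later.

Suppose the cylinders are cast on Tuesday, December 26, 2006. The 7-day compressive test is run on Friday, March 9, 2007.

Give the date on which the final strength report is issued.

The cylinders are cast: Dec 26, 2006.
The cylinders are demolded: Dec 26, 2006 + 8 weeks = Feb 20, 2007.
The 7-day compressive test is run: Mar 9, 2007.
The 28-day compressive test is run: Mar 9, 2007 + 21 days = Mar 30, 2007.
Both prerequisites met — the cylinders are demolded (Feb 20, 2007), the 28-day compressive test is run (Mar 30, 2007); the later is Mar 30, 2007.
The final strength report is issued: Mar 30, 2007 + 9 days = Apr 8, 2007.

Sunday, April 8, 2007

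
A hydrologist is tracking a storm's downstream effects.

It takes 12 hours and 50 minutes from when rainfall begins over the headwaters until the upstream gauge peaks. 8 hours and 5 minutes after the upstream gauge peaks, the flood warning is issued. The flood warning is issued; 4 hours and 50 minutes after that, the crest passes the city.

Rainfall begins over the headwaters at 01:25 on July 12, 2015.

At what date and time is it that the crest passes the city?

Rainfall begins over the headwaters: 01:25 Jul 12, 2015.
The upstream gauge peaks: 01:25 Jul 12, 2015 + 12h50m = 14:15 Jul 12, 2015.
The flood warning is issued: 14:15 Jul 12, 2015 + 8h05m = 22:20 Jul 12, 2015.
The crest passes the city: 22:20 Jul 12, 2015 + 4h50m = 03:10 Jul 13, 2015.

03:10 on July 13, 2015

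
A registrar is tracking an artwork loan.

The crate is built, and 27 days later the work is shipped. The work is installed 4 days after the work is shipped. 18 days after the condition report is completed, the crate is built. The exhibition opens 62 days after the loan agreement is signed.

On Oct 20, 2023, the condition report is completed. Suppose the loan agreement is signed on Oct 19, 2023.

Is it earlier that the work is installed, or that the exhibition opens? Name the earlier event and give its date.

The work is installed — Dec 8, 2023

The condition report is completed: Oct 20, 2023.
The crate is built: Oct 20, 2023 + 18 days = Nov 7, 2023.
The work is shipped: Nov 7, 2023 + 27 days = Dec 4, 2023.
The work is installed: Dec 4, 2023 + 4 days = Dec 8, 2023.
The loan agreement is signed: Oct 19, 2023.
The exhibition opens: Oct 19, 2023 + 62 days = Dec 20, 2023.
Comparing: the work is installed on Dec 8, 2023 vs the exhibition opens on Dec 20, 2023. Earlier: the work is installed.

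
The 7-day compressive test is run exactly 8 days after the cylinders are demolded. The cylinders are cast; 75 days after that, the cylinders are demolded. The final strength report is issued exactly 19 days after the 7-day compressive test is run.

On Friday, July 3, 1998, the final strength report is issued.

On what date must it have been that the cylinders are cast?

The final strength report is issued: Jul 3, 1998.
The 7-day compressive test is run: Jul 3, 1998 − 19 days = Jun 14, 1998.
The cylinders are demolded: Jun 14, 1998 − 8 days = Jun 6, 1998.
The cylinders are cast: Jun 6, 1998 − 75 days = Mar 23, 1998.

Monday, March 23, 1998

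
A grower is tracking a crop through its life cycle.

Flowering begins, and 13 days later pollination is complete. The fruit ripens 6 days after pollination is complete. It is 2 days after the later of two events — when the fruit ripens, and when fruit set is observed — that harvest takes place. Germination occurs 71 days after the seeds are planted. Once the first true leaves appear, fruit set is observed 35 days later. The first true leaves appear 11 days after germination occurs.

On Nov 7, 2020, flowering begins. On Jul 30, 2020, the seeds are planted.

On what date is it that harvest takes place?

Nov 28, 2020

Flowering begins: Nov 7, 2020.
Pollination is complete: Nov 7, 2020 + 13 days = Nov 20, 2020.
The fruit ripens: Nov 20, 2020 + 6 days = Nov 26, 2020.
The seeds are planted: Jul 30, 2020.
Germination occurs: Jul 30, 2020 + 71 days = Oct 9, 2020.
The first true leaves appear: Oct 9, 2020 + 11 days = Oct 20, 2020.
Fruit set is observed: Oct 20, 2020 + 35 days = Nov 24, 2020.
Both prerequisites met — the fruit ripens (Nov 26, 2020), fruit set is observed (Nov 24, 2020); the later is Nov 26, 2020.
Harvest takes place: Nov 26, 2020 + 2 days = Nov 28, 2020.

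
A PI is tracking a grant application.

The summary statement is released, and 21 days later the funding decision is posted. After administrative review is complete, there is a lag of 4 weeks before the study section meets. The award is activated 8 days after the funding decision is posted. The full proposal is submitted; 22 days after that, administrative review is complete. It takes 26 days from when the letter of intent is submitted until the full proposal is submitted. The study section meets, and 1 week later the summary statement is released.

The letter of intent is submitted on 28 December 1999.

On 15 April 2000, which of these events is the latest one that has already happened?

The funding decision is posted

The letter of intent is submitted: Dec 28, 1999.
The full proposal is submitted: Dec 28, 1999 + 26 days = Jan 23, 2000.
Administrative review is complete: Jan 23, 2000 + 22 days = Feb 14, 2000.
The study section meets: Feb 14, 2000 + 4 weeks = Mar 13, 2000.
The summary statement is released: Mar 13, 2000 + 1 week = Mar 20, 2000.
The funding decision is posted: Mar 20, 2000 + 21 days = Apr 10, 2000.
The award is activated: Apr 10, 2000 + 8 days = Apr 18, 2000.
Apr 15, 2000 falls between when the funding decision is posted (Apr 10, 2000) and when the award is activated (Apr 18, 2000).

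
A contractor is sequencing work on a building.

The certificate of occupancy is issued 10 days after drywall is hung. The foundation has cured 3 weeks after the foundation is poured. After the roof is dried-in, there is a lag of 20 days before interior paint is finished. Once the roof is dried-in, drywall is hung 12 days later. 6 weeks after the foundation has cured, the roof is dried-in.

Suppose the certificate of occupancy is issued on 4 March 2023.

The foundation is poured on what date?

9 December 2022

The certificate of occupancy is issued: Mar 4, 2023.
Drywall is hung: Mar 4, 2023 − 10 days = Feb 22, 2023.
The roof is dried-in: Feb 22, 2023 − 12 days = Feb 10, 2023.
The foundation has cured: Feb 10, 2023 − 6 weeks = Dec 30, 2022.
The foundation is poured: Dec 30, 2022 − 3 weeks = Dec 9, 2022.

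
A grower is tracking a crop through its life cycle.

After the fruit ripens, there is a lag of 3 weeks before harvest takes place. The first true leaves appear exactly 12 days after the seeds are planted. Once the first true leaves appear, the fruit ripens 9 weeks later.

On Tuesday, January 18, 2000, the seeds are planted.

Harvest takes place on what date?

Sunday, April 23, 2000

The seeds are planted: Jan 18, 2000.
The first true leaves appear: Jan 18, 2000 + 12 days = Jan 30, 2000.
The fruit ripens: Jan 30, 2000 + 9 weeks = Apr 2, 2000.
Harvest takes place: Apr 2, 2000 + 3 weeks = Apr 23, 2000.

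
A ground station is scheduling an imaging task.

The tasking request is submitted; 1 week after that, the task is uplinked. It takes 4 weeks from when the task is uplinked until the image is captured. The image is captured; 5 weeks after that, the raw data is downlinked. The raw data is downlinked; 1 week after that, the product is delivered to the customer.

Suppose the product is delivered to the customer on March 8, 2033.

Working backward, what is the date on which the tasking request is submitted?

The product is delivered to the customer: Mar 8, 2033.
The raw data is downlinked: Mar 8, 2033 − 1 week = Mar 1, 2033.
The image is captured: Mar 1, 2033 − 5 weeks = Jan 25, 2033.
The task is uplinked: Jan 25, 2033 − 4 weeks = Dec 28, 2032.
The tasking request is submitted: Dec 28, 2032 − 1 week = Dec 21, 2032.

December 21, 2032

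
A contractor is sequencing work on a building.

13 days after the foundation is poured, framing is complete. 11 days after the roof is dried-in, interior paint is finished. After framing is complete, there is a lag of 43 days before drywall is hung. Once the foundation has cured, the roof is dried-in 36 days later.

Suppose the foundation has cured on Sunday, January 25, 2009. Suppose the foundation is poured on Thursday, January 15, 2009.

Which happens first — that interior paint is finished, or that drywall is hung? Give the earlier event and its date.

Drywall is hung — Thursday, March 12, 2009

The foundation has cured: Jan 25, 2009.
The roof is dried-in: Jan 25, 2009 + 36 days = Mar 2, 2009.
Interior paint is finished: Mar 2, 2009 + 11 days = Mar 13, 2009.
The foundation is poured: Jan 15, 2009.
Framing is complete: Jan 15, 2009 + 13 days = Jan 28, 2009.
Drywall is hung: Jan 28, 2009 + 43 days = Mar 12, 2009.
Comparing: interior paint is finished on Mar 13, 2009 vs drywall is hung on Mar 12, 2009. Earlier: drywall is hung.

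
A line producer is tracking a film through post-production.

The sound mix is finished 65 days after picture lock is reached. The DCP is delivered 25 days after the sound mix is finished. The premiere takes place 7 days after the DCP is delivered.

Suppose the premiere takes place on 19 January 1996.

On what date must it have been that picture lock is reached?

The premiere takes place: Jan 19, 1996.
The DCP is delivered: Jan 19, 1996 − 7 days = Jan 12, 1996.
The sound mix is finished: Jan 12, 1996 − 25 days = Dec 18, 1995.
Picture lock is reached: Dec 18, 1995 − 65 days = Oct 14, 1995.

14 October 1995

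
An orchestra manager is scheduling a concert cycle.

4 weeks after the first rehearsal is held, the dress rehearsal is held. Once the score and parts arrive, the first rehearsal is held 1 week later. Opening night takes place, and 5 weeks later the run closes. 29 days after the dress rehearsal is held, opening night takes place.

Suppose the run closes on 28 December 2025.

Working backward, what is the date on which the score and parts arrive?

20 September 2025

The run closes: Dec 28, 2025.
Opening night takes place: Dec 28, 2025 − 5 weeks = Nov 23, 2025.
The dress rehearsal is held: Nov 23, 2025 − 29 days = Oct 25, 2025.
The first rehearsal is held: Oct 25, 2025 − 4 weeks = Sep 27, 2025.
The score and parts arrive: Sep 27, 2025 − 1 week = Sep 20, 2025.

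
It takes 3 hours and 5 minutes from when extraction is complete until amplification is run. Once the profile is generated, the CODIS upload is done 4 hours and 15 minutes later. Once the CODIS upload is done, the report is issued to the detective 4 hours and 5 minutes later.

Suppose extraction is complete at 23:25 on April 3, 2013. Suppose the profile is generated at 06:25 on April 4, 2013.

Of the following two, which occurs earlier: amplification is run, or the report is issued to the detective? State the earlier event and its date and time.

Extraction is complete: 23:25 Apr 3, 2013.
Amplification is run: 23:25 Apr 3, 2013 + 3h05m = 02:30 Apr 4, 2013.
The profile is generated: 06:25 Apr 4, 2013.
The CODIS upload is done: 06:25 Apr 4, 2013 + 4h15m = 10:40 Apr 4, 2013.
The report is issued to the detective: 10:40 Apr 4, 2013 + 4h05m = 14:45 Apr 4, 2013.
Comparing: amplification is run at 02:30 Apr 4, 2013 vs the report is issued to the detective at 14:45 Apr 4, 2013. Earlier: amplification is run.

Amplification is run — 02:30 on April 4, 2013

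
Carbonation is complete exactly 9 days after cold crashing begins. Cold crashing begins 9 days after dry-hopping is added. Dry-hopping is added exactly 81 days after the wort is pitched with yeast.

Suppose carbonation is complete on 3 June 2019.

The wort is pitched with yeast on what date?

24 February 2019

Carbonation is complete: Jun 3, 2019.
Cold crashing begins: Jun 3, 2019 − 9 days = May 25, 2019.
Dry-hopping is added: May 25, 2019 − 9 days = May 16, 2019.
The wort is pitched with yeast: May 16, 2019 − 81 days = Feb 24, 2019.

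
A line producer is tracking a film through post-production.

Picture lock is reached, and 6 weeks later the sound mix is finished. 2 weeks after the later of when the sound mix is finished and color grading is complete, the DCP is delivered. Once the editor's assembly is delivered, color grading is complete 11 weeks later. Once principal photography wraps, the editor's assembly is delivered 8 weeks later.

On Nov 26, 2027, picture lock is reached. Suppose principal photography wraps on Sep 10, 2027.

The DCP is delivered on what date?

Picture lock is reached: Nov 26, 2027.
The sound mix is finished: Nov 26, 2027 + 6 weeks = Jan 7, 2028.
Principal photography wraps: Sep 10, 2027.
The editor's assembly is delivered: Sep 10, 2027 + 8 weeks = Nov 5, 2027.
Color grading is complete: Nov 5, 2027 + 11 weeks = Jan 21, 2028.
Both prerequisites met — the sound mix is finished (Jan 7, 2028), color grading is complete (Jan 21, 2028); the later is Jan 21, 2028.
The DCP is delivered: Jan 21, 2028 + 2 weeks = Feb 4, 2028.

Feb 4, 2028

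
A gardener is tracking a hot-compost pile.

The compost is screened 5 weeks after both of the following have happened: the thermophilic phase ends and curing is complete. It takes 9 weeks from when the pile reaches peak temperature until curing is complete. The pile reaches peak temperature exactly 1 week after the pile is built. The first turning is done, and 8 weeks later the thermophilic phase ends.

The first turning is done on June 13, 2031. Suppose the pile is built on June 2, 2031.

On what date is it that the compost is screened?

September 15, 2031

The first turning is done: Jun 13, 2031.
The thermophilic phase ends: Jun 13, 2031 + 8 weeks = Aug 8, 2031.
The pile is built: Jun 2, 2031.
The pile reaches peak temperature: Jun 2, 2031 + 1 week = Jun 9, 2031.
Curing is complete: Jun 9, 2031 + 9 weeks = Aug 11, 2031.
Both prerequisites met — the thermophilic phase ends (Aug 8, 2031), curing is complete (Aug 11, 2031); the later is Aug 11, 2031.
The compost is screened: Aug 11, 2031 + 5 weeks = Sep 15, 2031.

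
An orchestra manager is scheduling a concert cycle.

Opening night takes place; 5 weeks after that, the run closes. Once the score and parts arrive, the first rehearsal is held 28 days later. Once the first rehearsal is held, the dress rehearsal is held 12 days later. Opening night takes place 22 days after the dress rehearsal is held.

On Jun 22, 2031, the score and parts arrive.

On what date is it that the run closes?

The score and parts arrive: Jun 22, 2031.
The first rehearsal is held: Jun 22, 2031 + 28 days = Jul 20, 2031.
The dress rehearsal is held: Jul 20, 2031 + 12 days = Aug 1, 2031.
Opening night takes place: Aug 1, 2031 + 22 days = Aug 23, 2031.
The run closes: Aug 23, 2031 + 5 weeks = Sep 27, 2031.

Sep 27, 2031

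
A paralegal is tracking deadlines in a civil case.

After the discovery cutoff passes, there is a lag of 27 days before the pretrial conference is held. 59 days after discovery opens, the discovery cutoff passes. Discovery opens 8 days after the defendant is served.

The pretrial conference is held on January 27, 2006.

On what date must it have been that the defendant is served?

October 25, 2005

The pretrial conference is held: Jan 27, 2006.
The discovery cutoff passes: Jan 27, 2006 − 27 days = Dec 31, 2005.
Discovery opens: Dec 31, 2005 − 59 days = Nov 2, 2005.
The defendant is served: Nov 2, 2005 − 8 days = Oct 25, 2005.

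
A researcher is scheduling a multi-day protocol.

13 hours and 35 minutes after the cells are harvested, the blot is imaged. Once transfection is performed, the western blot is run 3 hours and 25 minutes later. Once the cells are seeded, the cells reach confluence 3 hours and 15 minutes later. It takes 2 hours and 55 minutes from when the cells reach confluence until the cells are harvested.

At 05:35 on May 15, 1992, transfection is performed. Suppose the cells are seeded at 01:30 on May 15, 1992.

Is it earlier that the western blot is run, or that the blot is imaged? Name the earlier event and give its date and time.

Transfection is performed: 05:35 May 15, 1992.
The western blot is run: 05:35 May 15, 1992 + 3h25m = 09:00 May 15, 1992.
The cells are seeded: 01:30 May 15, 1992.
The cells reach confluence: 01:30 May 15, 1992 + 3h15m = 04:45 May 15, 1992.
The cells are harvested: 04:45 May 15, 1992 + 2h55m = 07:40 May 15, 1992.
The blot is imaged: 07:40 May 15, 1992 + 13h35m = 21:15 May 15, 1992.
Comparing: the western blot is run at 09:00 May 15, 1992 vs the blot is imaged at 21:15 May 15, 1992. Earlier: the western blot is run.

The western blot is run — 09:00 on May 15, 1992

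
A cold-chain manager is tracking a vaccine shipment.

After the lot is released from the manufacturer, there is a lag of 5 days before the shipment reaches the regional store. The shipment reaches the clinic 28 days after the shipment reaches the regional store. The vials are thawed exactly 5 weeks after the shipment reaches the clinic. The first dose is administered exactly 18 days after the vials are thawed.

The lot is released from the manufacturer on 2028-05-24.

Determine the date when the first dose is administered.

The lot is released from the manufacturer: May 24, 2028.
The shipment reaches the regional store: May 24, 2028 + 5 days = May 29, 2028.
The shipment reaches the clinic: May 29, 2028 + 28 days = Jun 26, 2028.
The vials are thawed: Jun 26, 2028 + 5 weeks = Jul 31, 2028.
The first dose is administered: Jul 31, 2028 + 18 days = Aug 18, 2028.

2028-08-18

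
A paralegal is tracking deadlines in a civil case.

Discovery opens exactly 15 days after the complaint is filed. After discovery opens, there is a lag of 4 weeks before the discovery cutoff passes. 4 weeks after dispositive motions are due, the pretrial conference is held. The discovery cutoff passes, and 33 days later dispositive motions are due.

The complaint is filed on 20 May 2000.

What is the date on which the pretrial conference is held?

The complaint is filed: May 20, 2000.
Discovery opens: May 20, 2000 + 15 days = Jun 4, 2000.
The discovery cutoff passes: Jun 4, 2000 + 4 weeks = Jul 2, 2000.
Dispositive motions are due: Jul 2, 2000 + 33 days = Aug 4, 2000.
The pretrial conference is held: Aug 4, 2000 + 4 weeks = Sep 1, 2000.

1 September 2000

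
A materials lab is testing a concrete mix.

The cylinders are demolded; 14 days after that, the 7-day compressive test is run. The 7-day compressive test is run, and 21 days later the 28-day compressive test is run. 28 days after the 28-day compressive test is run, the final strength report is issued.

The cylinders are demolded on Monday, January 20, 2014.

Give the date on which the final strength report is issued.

Monday, March 24, 2014

The cylinders are demolded: Jan 20, 2014.
The 7-day compressive test is run: Jan 20, 2014 + 14 days = Feb 3, 2014.
The 28-day compressive test is run: Feb 3, 2014 + 21 days = Feb 24, 2014.
The final strength report is issued: Feb 24, 2014 + 28 days = Mar 24, 2014.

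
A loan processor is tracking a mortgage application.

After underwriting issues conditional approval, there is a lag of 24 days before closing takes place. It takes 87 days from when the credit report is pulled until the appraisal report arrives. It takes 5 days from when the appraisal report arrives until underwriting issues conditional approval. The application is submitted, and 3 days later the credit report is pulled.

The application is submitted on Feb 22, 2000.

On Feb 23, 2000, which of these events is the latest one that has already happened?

The application is submitted

The application is submitted: Feb 22, 2000.
The credit report is pulled: Feb 22, 2000 + 3 days = Feb 25, 2000.
The appraisal report arrives: Feb 25, 2000 + 87 days = May 22, 2000.
Underwriting issues conditional approval: May 22, 2000 + 5 days = May 27, 2000.
Closing takes place: May 27, 2000 + 24 days = Jun 20, 2000.
Feb 23, 2000 falls between when the application is submitted (Feb 22, 2000) and when the credit report is pulled (Feb 25, 2000).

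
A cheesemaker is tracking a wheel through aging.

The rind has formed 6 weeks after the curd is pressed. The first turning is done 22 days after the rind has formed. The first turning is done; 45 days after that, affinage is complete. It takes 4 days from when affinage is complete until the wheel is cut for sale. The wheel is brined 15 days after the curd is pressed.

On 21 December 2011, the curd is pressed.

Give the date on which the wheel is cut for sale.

The curd is pressed: Dec 21, 2011.
The rind has formed: Dec 21, 2011 + 6 weeks = Feb 1, 2012.
The first turning is done: Feb 1, 2012 + 22 days = Feb 23, 2012.
Affinage is complete: Feb 23, 2012 + 45 days = Apr 8, 2012.
The wheel is cut for sale: Apr 8, 2012 + 4 days = Apr 12, 2012.

12 April 2012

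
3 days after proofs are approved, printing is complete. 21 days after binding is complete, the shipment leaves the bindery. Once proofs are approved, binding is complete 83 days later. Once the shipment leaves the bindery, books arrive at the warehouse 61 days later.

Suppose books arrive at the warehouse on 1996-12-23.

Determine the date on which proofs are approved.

1996-07-11

Books arrive at the warehouse: Dec 23, 1996.
The shipment leaves the bindery: Dec 23, 1996 − 61 days = Oct 23, 1996.
Binding is complete: Oct 23, 1996 − 21 days = Oct 2, 1996.
Proofs are approved: Oct 2, 1996 − 83 days = Jul 11, 1996.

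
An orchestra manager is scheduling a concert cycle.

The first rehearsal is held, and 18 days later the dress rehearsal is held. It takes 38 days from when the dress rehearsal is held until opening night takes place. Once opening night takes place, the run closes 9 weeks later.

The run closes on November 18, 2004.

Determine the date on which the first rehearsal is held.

July 22, 2004

The run closes: Nov 18, 2004.
Opening night takes place: Nov 18, 2004 − 9 weeks = Sep 16, 2004.
The dress rehearsal is held: Sep 16, 2004 − 38 days = Aug 9, 2004.
The first rehearsal is held: Aug 9, 2004 − 18 days = Jul 22, 2004.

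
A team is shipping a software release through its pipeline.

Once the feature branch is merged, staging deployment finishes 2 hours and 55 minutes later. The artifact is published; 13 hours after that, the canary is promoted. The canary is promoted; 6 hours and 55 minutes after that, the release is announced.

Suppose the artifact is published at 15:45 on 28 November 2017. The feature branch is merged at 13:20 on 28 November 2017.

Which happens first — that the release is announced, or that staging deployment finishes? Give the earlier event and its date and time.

The artifact is published: 15:45 Nov 28, 2017.
The canary is promoted: 15:45 Nov 28, 2017 + 13h = 04:45 Nov 29, 2017.
The release is announced: 04:45 Nov 29, 2017 + 6h55m = 11:40 Nov 29, 2017.
The feature branch is merged: 13:20 Nov 28, 2017.
Staging deployment finishes: 13:20 Nov 28, 2017 + 2h55m = 16:15 Nov 28, 2017.
Comparing: the release is announced at 11:40 Nov 29, 2017 vs staging deployment finishes at 16:15 Nov 28, 2017. Earlier: staging deployment finishes.

Staging deployment finishes — 16:15 on 28 November 2017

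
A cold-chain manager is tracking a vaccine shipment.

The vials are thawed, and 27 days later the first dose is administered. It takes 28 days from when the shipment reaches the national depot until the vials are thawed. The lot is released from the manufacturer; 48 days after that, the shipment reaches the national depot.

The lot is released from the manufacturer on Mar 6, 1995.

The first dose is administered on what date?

Jun 17, 1995

The lot is released from the manufacturer: Mar 6, 1995.
The shipment reaches the national depot: Mar 6, 1995 + 48 days = Apr 23, 1995.
The vials are thawed: Apr 23, 1995 + 28 days = May 21, 1995.
The first dose is administered: May 21, 1995 + 27 days = Jun 17, 1995.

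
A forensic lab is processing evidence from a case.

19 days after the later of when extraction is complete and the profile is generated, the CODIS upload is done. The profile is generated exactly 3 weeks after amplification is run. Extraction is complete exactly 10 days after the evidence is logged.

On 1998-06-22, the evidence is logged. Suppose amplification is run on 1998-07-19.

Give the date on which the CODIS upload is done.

The evidence is logged: Jun 22, 1998.
Extraction is complete: Jun 22, 1998 + 10 days = Jul 2, 1998.
Amplification is run: Jul 19, 1998.
The profile is generated: Jul 19, 1998 + 3 weeks = Aug 9, 1998.
Both prerequisites met — extraction is complete (Jul 2, 1998), the profile is generated (Aug 9, 1998); the later is Aug 9, 1998.
The CODIS upload is done: Aug 9, 1998 + 19 days = Aug 28, 1998.

1998-08-28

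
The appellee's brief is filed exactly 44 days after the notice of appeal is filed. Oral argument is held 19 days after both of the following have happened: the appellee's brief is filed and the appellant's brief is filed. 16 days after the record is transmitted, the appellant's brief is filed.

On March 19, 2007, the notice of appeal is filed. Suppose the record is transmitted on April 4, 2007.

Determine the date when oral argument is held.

The notice of appeal is filed: Mar 19, 2007.
The appellee's brief is filed: Mar 19, 2007 + 44 days = May 2, 2007.
The record is transmitted: Apr 4, 2007.
The appellant's brief is filed: Apr 4, 2007 + 16 days = Apr 20, 2007.
Both prerequisites met — the appellee's brief is filed (May 2, 2007), the appellant's brief is filed (Apr 20, 2007); the later is May 2, 2007.
Oral argument is held: May 2, 2007 + 19 days = May 21, 2007.

May 21, 2007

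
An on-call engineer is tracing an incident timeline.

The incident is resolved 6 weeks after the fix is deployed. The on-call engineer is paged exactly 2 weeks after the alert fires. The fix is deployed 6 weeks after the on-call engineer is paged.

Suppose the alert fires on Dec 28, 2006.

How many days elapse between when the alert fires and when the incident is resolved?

98 days

Causal path: the alert fires → the on-call engineer is paged → the fix is deployed → the incident is resolved.
Total delay along the path: 2 + 6 + 6 weeks = 14 weeks = 98 days.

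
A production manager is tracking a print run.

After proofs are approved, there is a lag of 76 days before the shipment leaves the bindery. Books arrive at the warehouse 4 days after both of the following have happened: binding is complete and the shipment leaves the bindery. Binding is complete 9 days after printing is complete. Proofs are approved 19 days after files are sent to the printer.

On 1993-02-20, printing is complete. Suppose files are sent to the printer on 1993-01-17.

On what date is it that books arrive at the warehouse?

1993-04-26

Printing is complete: Feb 20, 1993.
Binding is complete: Feb 20, 1993 + 9 days = Mar 1, 1993.
Files are sent to the printer: Jan 17, 1993.
Proofs are approved: Jan 17, 1993 + 19 days = Feb 5, 1993.
The shipment leaves the bindery: Feb 5, 1993 + 76 days = Apr 22, 1993.
Both prerequisites met — binding is complete (Mar 1, 1993), the shipment leaves the bindery (Apr 22, 1993); the later is Apr 22, 1993.
Books arrive at the warehouse: Apr 22, 1993 + 4 days = Apr 26, 1993.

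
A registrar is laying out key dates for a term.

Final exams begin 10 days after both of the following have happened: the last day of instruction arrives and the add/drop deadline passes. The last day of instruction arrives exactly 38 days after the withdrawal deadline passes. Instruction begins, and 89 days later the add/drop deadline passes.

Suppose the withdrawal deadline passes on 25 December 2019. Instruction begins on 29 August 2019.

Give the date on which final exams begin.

11 February 2020

The withdrawal deadline passes: Dec 25, 2019.
The last day of instruction arrives: Dec 25, 2019 + 38 days = Feb 1, 2020.
Instruction begins: Aug 29, 2019.
The add/drop deadline passes: Aug 29, 2019 + 89 days = Nov 26, 2019.
Both prerequisites met — the last day of instruction arrives (Feb 1, 2020), the add/drop deadline passes (Nov 26, 2019); the later is Feb 1, 2020.
Final exams begin: Feb 1, 2020 + 10 days = Feb 11, 2020.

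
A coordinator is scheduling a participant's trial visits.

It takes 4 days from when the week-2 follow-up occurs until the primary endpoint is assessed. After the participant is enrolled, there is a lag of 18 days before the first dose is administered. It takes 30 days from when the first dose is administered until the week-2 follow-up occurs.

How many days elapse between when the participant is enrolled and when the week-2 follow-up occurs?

Causal path: the participant is enrolled → the first dose is administered → the week-2 follow-up occurs.
Total delay along the path: 18 + 30 = 48 days.

48 days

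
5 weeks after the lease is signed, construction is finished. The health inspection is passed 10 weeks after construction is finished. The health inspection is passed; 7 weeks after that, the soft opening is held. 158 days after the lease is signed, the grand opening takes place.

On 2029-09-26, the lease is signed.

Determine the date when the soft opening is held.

The lease is signed: Sep 26, 2029.
Construction is finished: Sep 26, 2029 + 5 weeks = Oct 31, 2029.
The health inspection is passed: Oct 31, 2029 + 10 weeks = Jan 9, 2030.
The soft opening is held: Jan 9, 2030 + 7 weeks = Feb 27, 2030.

2030-02-27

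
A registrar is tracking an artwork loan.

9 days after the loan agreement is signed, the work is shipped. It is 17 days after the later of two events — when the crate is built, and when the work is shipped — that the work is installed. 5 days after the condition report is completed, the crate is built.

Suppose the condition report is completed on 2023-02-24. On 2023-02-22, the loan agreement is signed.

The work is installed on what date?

The condition report is completed: Feb 24, 2023.
The crate is built: Feb 24, 2023 + 5 days = Mar 1, 2023.
The loan agreement is signed: Feb 22, 2023.
The work is shipped: Feb 22, 2023 + 9 days = Mar 3, 2023.
Both prerequisites met — the crate is built (Mar 1, 2023), the work is shipped (Mar 3, 2023); the later is Mar 3, 2023.
The work is installed: Mar 3, 2023 + 17 days = Mar 20, 2023.

2023-03-20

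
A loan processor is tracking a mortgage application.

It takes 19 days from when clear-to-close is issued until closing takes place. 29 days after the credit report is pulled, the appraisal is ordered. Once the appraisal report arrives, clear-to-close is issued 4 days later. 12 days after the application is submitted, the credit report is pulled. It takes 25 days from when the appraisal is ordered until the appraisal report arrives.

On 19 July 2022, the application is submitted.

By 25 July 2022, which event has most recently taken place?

The application is submitted: Jul 19, 2022.
The credit report is pulled: Jul 19, 2022 + 12 days = Jul 31, 2022.
The appraisal is ordered: Jul 31, 2022 + 29 days = Aug 29, 2022.
The appraisal report arrives: Aug 29, 2022 + 25 days = Sep 23, 2022.
Clear-to-close is issued: Sep 23, 2022 + 4 days = Sep 27, 2022.
Closing takes place: Sep 27, 2022 + 19 days = Oct 16, 2022.
Jul 25, 2022 falls between when the application is submitted (Jul 19, 2022) and when the credit report is pulled (Jul 31, 2022).

The application is submitted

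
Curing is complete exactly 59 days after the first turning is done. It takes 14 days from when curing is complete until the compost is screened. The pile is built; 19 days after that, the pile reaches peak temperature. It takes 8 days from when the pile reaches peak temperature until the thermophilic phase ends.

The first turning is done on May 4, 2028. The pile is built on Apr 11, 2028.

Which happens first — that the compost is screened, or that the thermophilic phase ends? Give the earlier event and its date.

The thermophilic phase ends — May 8, 2028

The first turning is done: May 4, 2028.
Curing is complete: May 4, 2028 + 59 days = Jul 2, 2028.
The compost is screened: Jul 2, 2028 + 14 days = Jul 16, 2028.
The pile is built: Apr 11, 2028.
The pile reaches peak temperature: Apr 11, 2028 + 19 days = Apr 30, 2028.
The thermophilic phase ends: Apr 30, 2028 + 8 days = May 8, 2028.
Comparing: the compost is screened on Jul 16, 2028 vs the thermophilic phase ends on May 8, 2028. Earlier: the thermophilic phase ends.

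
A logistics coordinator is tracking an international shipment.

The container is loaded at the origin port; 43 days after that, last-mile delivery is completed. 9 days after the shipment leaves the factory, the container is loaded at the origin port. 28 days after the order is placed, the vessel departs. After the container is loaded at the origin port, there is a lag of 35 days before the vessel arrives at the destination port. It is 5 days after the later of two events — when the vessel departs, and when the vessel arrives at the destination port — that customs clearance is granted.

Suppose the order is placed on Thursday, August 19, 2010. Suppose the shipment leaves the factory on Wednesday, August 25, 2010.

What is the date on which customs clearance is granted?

Wednesday, October 13, 2010

The order is placed: Aug 19, 2010.
The vessel departs: Aug 19, 2010 + 28 days = Sep 16, 2010.
The shipment leaves the factory: Aug 25, 2010.
The container is loaded at the origin port: Aug 25, 2010 + 9 days = Sep 3, 2010.
The vessel arrives at the destination port: Sep 3, 2010 + 35 days = Oct 8, 2010.
Both prerequisites met — the vessel departs (Sep 16, 2010), the vessel arrives at the destination port (Oct 8, 2010); the later is Oct 8, 2010.
Customs clearance is granted: Oct 8, 2010 + 5 days = Oct 13, 2010.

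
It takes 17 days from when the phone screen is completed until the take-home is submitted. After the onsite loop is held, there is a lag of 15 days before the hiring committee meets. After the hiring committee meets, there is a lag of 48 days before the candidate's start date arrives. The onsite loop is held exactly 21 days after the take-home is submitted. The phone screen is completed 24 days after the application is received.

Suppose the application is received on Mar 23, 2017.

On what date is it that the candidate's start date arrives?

The application is received: Mar 23, 2017.
The phone screen is completed: Mar 23, 2017 + 24 days = Apr 16, 2017.
The take-home is submitted: Apr 16, 2017 + 17 days = May 3, 2017.
The onsite loop is held: May 3, 2017 + 21 days = May 24, 2017.
The hiring committee meets: May 24, 2017 + 15 days = Jun 8, 2017.
The candidate's start date arrives: Jun 8, 2017 + 48 days = Jul 26, 2017.

Jul 26, 2017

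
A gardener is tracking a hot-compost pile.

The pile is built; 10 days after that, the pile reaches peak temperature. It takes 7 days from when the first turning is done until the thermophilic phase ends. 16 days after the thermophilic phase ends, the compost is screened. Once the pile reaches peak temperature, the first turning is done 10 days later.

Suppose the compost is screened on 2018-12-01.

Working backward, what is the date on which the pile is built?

2018-10-19

The compost is screened: Dec 1, 2018.
The thermophilic phase ends: Dec 1, 2018 − 16 days = Nov 15, 2018.
The first turning is done: Nov 15, 2018 − 7 days = Nov 8, 2018.
The pile reaches peak temperature: Nov 8, 2018 − 10 days = Oct 29, 2018.
The pile is built: Oct 29, 2018 − 10 days = Oct 19, 2018.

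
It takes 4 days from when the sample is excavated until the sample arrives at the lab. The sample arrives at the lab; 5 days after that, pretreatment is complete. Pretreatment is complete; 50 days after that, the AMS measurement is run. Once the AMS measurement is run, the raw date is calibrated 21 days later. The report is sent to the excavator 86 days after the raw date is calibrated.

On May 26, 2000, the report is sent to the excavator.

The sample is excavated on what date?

The report is sent to the excavator: May 26, 2000.
The raw date is calibrated: May 26, 2000 − 86 days = Mar 1, 2000.
The AMS measurement is run: Mar 1, 2000 − 21 days = Feb 9, 2000.
Pretreatment is complete: Feb 9, 2000 − 50 days = Dec 21, 1999.
The sample arrives at the lab: Dec 21, 1999 − 5 days = Dec 16, 1999.
The sample is excavated: Dec 16, 1999 − 4 days = Dec 12, 1999.

Dec 12, 1999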